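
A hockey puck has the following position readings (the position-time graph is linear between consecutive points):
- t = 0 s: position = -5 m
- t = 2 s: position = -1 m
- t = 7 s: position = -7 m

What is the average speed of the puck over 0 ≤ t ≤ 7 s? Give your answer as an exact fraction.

Average speed = (total path length)/(elapsed time); on a piecewise-linear x-t graph the path length is Σ|Δx|.
0–2 s: |Δx| = |-1 − -5| = 4 m
2–7 s: |Δx| = |-7 − -1| = 6 m
Total path = 10 m; average speed = 10/7 = 10/7 m/s.

10/7 m/s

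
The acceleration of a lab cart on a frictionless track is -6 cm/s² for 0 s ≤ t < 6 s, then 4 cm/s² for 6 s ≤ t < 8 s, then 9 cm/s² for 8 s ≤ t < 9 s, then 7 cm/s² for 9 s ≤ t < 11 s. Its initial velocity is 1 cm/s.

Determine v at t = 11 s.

-4 cm/s

Δv equals the area under the a-t graph; then v = v₀ + Δv.
0–6 s: -6 × 6 = -36 cm/s
6–8 s: 4 × 2 = 8 cm/s
8–9 s: 9 × 1 = 9 cm/s
9–11 s: 7 × 2 = 14 cm/s
Δv = -5 cm/s, so v(11) = 1 + (-5) = -4 cm/s.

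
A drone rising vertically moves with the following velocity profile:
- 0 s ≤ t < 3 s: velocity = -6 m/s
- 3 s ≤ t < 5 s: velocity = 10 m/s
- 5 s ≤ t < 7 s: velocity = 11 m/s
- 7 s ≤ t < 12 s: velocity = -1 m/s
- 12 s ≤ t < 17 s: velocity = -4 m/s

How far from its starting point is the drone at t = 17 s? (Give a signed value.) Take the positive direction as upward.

-1 m

Net displacement equals the area under the velocity-time graph (areas below the axis count negative).
0–3 s: -6 × 3 = -18 m
3–5 s: 10 × 2 = 20 m
5–7 s: 11 × 2 = 22 m
7–12 s: -1 × 5 = -5 m
12–17 s: -4 × 5 = -20 m
Net displacement = -1 m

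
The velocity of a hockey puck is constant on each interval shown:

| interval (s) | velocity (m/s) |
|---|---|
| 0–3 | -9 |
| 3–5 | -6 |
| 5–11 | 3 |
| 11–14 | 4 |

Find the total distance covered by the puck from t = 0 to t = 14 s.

Total distance travelled is ∫|v| dt — sum the magnitudes of each area piece.
0–3 s: |-9| × 3 = 27 m
3–5 s: |-6| × 2 = 12 m
5–11 s: |3| × 6 = 18 m
11–14 s: |4| × 3 = 12 m
Total distance = 69 m

69 m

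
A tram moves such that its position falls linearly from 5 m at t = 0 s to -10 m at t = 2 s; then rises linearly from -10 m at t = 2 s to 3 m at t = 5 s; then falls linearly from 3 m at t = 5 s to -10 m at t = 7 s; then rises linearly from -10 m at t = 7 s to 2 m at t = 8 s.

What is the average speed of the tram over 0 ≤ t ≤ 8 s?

Average speed = (total path length)/(elapsed time); on a piecewise-linear x-t graph the path length is Σ|Δx|.
0–2 s: |Δx| = |-10 − 5| = 15 m
2–5 s: |Δx| = |3 − -10| = 13 m
5–7 s: |Δx| = |-10 − 3| = 13 m
7–8 s: |Δx| = |2 − -10| = 12 m
Total path = 53 m; average speed = 53/8 = 6.625 m/s.

6.625 m/s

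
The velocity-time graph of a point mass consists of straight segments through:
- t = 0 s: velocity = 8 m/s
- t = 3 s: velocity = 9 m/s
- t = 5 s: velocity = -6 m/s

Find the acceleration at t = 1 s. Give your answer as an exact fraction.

Acceleration is the slope of the v-t graph on 0–3 s: (9 − 8)/(3 − 0) = 1/3 m/s².

1/3 m/s²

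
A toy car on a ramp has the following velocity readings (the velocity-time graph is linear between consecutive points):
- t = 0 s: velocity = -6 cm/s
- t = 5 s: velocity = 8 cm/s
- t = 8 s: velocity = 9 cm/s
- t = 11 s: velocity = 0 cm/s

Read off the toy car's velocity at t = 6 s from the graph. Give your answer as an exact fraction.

On 5–8 s the graph is linear from 8 to 9 cm/s: v(6) = 8 + (9 − 8)·(6 − 5)/(8 − 5) = 25/3 cm/s.

25/3 cm/s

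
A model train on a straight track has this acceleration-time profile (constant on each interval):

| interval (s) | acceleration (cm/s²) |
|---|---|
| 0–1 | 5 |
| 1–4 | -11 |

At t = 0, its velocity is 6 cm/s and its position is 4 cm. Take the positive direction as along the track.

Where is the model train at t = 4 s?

-4 cm

On each constant-a segment, Δv = aΔt and Δx = v₀Δt + ½aΔt²; chain segment to segment.
0–1 s: v starts 6 cm/s; Δx = 6·1 + ½·5·1² = 8.5 cm; v ends 11 cm/s.
1–4 s: v starts 11 cm/s; Δx = 11·3 + ½·-11·3² = -16.5 cm; v ends -22 cm/s.
x(4) = 4 + Σ Δx = -4 cm.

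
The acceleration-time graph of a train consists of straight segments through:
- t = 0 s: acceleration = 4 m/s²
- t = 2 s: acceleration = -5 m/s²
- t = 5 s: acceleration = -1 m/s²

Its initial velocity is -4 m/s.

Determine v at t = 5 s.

Δv equals the area under the a-t graph; then v = v₀ + Δv.
0–2 s: ½(4 + -5)(2) = -1 m/s
2–5 s: ½(-5 + -1)(3) = -9 m/s
Δv = -10 m/s, so v(5) = -4 + (-10) = -14 m/s.

-14 m/s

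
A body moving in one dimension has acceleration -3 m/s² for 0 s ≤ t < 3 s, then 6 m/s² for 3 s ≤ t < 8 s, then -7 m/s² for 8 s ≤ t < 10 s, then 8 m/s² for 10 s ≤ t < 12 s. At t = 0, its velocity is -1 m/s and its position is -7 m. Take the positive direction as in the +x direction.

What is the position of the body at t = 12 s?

55.5 m

On each constant-a segment, Δv = aΔt and Δx = v₀Δt + ½aΔt²; chain segment to segment.
0–3 s: v starts -1 m/s; Δx = -1·3 + ½·-3·3² = -16.5 m; v ends -10 m/s.
3–8 s: v starts -10 m/s; Δx = -10·5 + ½·6·5² = 25 m; v ends 20 m/s.
8–10 s: v starts 20 m/s; Δx = 20·2 + ½·-7·2² = 26 m; v ends 6 m/s.
10–12 s: v starts 6 m/s; Δx = 6·2 + ½·8·2² = 28 m; v ends 22 m/s.
x(12) = -7 + Σ Δx = 55.5 m.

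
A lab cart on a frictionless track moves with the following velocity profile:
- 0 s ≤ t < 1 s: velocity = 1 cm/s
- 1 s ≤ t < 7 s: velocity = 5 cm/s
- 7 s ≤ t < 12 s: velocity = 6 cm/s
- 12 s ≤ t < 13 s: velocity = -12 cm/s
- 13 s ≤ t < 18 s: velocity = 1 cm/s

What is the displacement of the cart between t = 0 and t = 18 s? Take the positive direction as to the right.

Net displacement equals the area under the velocity-time graph (areas below the axis count negative).
0–1 s: 1 × 1 = 1 cm
1–7 s: 5 × 6 = 30 cm
7–12 s: 6 × 5 = 30 cm
12–13 s: -12 × 1 = -12 cm
13–18 s: 1 × 5 = 5 cm
Net displacement = 54 cm

54 cm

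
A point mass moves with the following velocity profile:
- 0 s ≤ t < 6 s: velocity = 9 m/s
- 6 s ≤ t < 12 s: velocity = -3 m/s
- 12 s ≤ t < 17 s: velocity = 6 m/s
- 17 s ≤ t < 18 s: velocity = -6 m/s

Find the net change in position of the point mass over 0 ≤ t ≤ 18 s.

Displacement is the signed area under the v-t curve.
0–6 s: 9 × 6 = 54 m
6–12 s: -3 × 6 = -18 m
12–17 s: 6 × 5 = 30 m
17–18 s: -6 × 1 = -6 m
Net displacement = 60 m

60 m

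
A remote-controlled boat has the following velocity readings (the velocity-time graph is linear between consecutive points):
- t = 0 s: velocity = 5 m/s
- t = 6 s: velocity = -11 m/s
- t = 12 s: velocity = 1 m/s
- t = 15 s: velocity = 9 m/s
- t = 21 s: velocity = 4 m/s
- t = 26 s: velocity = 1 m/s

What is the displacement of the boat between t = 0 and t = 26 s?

18.5 m

Net displacement equals the area under the velocity-time graph (areas below the axis count negative).
0–6 s: ½(5 + -11)(6) = -18 m
6–12 s: ½(-11 + 1)(6) = -30 m
12–15 s: ½(1 + 9)(3) = 15 m
15–21 s: ½(9 + 4)(6) = 39 m
21–26 s: ½(4 + 1)(5) = 12.5 m
Net displacement = 18.5 m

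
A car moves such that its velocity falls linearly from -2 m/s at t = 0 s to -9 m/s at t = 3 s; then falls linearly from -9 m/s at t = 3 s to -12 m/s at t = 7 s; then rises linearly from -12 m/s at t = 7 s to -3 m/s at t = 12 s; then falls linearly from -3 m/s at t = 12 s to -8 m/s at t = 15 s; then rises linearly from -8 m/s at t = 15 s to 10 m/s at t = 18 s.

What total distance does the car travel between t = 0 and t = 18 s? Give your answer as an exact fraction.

Distance (not displacement) is the total path length: add the absolute areas under v-t.
0–3 s: |½(-2 + -9)(3)| = 16.5 m
3–7 s: |½(-9 + -12)(4)| = 42 m
7–12 s: |½(-12 + -3)(5)| = 37.5 m
12–15 s: |½(-3 + -8)(3)| = 16.5 m
15–18 s: v = 0 at t = 49/3 s; triangle areas 16/3 + 25/3 = 41/3 m
Total distance = 757/6 m

757/6 m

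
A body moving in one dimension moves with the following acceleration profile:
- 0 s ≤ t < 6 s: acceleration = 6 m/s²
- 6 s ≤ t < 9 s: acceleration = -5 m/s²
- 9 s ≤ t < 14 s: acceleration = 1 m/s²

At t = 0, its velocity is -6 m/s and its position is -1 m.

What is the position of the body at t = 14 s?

On each constant-a segment, Δv = aΔt and Δx = v₀Δt + ½aΔt²; chain segment to segment.
0–6 s: v starts -6 m/s; Δx = -6·6 + ½·6·6² = 72 m; v ends 30 m/s.
6–9 s: v starts 30 m/s; Δx = 30·3 + ½·-5·3² = 67.5 m; v ends 15 m/s.
9–14 s: v starts 15 m/s; Δx = 15·5 + ½·1·5² = 87.5 m; v ends 20 m/s.
x(14) = -1 + Σ Δx = 226 m.

226 m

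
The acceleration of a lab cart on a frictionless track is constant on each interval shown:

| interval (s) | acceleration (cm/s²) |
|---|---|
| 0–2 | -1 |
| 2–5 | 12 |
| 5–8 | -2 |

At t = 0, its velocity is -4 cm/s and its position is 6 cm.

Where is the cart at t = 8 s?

On each constant-a segment, Δv = aΔt and Δx = v₀Δt + ½aΔt²; chain segment to segment.
0–2 s: v starts -4 cm/s; Δx = -4·2 + ½·-1·2² = -10 cm; v ends -6 cm/s.
2–5 s: v starts -6 cm/s; Δx = -6·3 + ½·12·3² = 36 cm; v ends 30 cm/s.
5–8 s: v starts 30 cm/s; Δx = 30·3 + ½·-2·3² = 81 cm; v ends 24 cm/s.
x(8) = 6 + Σ Δx = 113 cm.

113 cm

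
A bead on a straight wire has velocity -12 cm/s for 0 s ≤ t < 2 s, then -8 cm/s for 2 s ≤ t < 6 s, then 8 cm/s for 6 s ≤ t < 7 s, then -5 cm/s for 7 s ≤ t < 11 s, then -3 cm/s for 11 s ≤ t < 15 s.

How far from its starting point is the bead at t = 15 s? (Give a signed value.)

-80 cm

Net displacement equals the area under the velocity-time graph (areas below the axis count negative).
0–2 s: -12 × 2 = -24 cm
2–6 s: -8 × 4 = -32 cm
6–7 s: 8 × 1 = 8 cm
7–11 s: -5 × 4 = -20 cm
11–15 s: -3 × 4 = -12 cm
Net displacement = -80 cm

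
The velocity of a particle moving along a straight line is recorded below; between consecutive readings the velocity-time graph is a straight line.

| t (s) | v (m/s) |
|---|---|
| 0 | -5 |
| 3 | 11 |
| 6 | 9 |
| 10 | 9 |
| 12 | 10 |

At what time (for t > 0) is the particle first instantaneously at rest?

v changes sign on 0–3 s (from -5 to 11); the graph is linear there, so v = 0 at t = 0 + (5)·(3 − 0)/(11 − -5) = 0.9375 s.

t = 0.9375 s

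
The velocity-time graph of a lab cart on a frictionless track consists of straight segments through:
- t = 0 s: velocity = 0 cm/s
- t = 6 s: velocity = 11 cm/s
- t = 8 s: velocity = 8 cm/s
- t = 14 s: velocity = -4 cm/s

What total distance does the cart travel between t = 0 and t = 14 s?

Total distance travelled is ∫|v| dt — sum the magnitudes of each area piece.
0–6 s: |½(0 + 11)(6)| = 33 cm
6–8 s: |½(11 + 8)(2)| = 19 cm
8–14 s: v = 0 at t = 12 s; triangle areas 16 + 4 = 20 cm
Total distance = 72 cm

72 cm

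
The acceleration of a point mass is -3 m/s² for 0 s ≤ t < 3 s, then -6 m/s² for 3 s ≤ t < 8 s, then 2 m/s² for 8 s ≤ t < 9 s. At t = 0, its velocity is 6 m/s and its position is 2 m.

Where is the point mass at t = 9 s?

-115.5 m

On each constant-a segment, Δv = aΔt and Δx = v₀Δt + ½aΔt²; chain segment to segment.
0–3 s: v starts 6 m/s; Δx = 6·3 + ½·-3·3² = 4.5 m; v ends -3 m/s.
3–8 s: v starts -3 m/s; Δx = -3·5 + ½·-6·5² = -90 m; v ends -33 m/s.
8–9 s: v starts -33 m/s; Δx = -33·1 + ½·2·1² = -32 m; v ends -31 m/s.
x(9) = 2 + Σ Δx = -115.5 m.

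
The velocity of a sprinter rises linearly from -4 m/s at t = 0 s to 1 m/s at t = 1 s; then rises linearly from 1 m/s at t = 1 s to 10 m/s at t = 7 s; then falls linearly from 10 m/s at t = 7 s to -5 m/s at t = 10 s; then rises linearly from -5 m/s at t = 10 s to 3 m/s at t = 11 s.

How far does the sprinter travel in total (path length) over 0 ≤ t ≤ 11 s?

49.325 m

Distance (not displacement) is the total path length: add the absolute areas under v-t.
0–1 s: v = 0 at t = 0.8 s; triangle areas 1.6 + 0.1 = 1.7 m
1–7 s: |½(1 + 10)(6)| = 33 m
7–10 s: v = 0 at t = 9 s; triangle areas 10 + 2.5 = 12.5 m
10–11 s: v = 0 at t = 10.625 s; triangle areas 1.5625 + 0.5625 = 2.125 m
Total distance = 49.325 m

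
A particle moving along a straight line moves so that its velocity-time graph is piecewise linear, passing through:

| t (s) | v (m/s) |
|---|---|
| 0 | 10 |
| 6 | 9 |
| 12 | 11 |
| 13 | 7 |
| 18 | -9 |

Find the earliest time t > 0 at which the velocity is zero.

t = 15.1875 s

v changes sign on 13–18 s (from 7 to -9); the graph is linear there, so v = 0 at t = 13 + (-7)·(18 − 13)/(-9 − 7) = 15.1875 s.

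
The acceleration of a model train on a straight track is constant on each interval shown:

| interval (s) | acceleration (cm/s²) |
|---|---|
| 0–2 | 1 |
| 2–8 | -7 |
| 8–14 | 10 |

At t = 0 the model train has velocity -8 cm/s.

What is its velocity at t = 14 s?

Δv equals the area under the a-t graph; then v = v₀ + Δv.
0–2 s: 1 × 2 = 2 cm/s
2–8 s: -7 × 6 = -42 cm/s
8–14 s: 10 × 6 = 60 cm/s
Δv = 20 cm/s, so v(14) = -8 + (20) = 12 cm/s.

12 cm/s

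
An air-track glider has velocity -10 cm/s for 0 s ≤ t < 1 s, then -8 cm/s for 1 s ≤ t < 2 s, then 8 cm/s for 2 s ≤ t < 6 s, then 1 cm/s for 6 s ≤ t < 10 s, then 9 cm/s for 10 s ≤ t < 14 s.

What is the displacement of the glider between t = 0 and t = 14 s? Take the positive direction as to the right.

Net displacement equals the area under the velocity-time graph (areas below the axis count negative).
0–1 s: -10 × 1 = -10 cm
1–2 s: -8 × 1 = -8 cm
2–6 s: 8 × 4 = 32 cm
6–10 s: 1 × 4 = 4 cm
10–14 s: 9 × 4 = 36 cm
Net displacement = 54 cm

54 cm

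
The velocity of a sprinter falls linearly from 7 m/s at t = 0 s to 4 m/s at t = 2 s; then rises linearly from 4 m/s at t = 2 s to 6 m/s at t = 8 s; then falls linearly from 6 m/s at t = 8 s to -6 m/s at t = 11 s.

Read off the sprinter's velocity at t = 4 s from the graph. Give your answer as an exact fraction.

On 2–8 s the graph is linear from 4 to 6 m/s: v(4) = 4 + (6 − 4)·(4 − 2)/(8 − 2) = 14/3 m/s.

14/3 m/s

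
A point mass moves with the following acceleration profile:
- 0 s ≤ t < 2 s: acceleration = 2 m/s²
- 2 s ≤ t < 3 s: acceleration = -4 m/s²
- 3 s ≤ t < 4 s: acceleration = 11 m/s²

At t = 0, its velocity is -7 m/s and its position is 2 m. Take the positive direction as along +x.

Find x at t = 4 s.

-14.5 m

On each constant-a segment, Δv = aΔt and Δx = v₀Δt + ½aΔt²; chain segment to segment.
0–2 s: v starts -7 m/s; Δx = -7·2 + ½·2·2² = -10 m; v ends -3 m/s.
2–3 s: v starts -3 m/s; Δx = -3·1 + ½·-4·1² = -5 m; v ends -7 m/s.
3–4 s: v starts -7 m/s; Δx = -7·1 + ½·11·1² = -1.5 m; v ends 4 m/s.
x(4) = 2 + Σ Δx = -14.5 m.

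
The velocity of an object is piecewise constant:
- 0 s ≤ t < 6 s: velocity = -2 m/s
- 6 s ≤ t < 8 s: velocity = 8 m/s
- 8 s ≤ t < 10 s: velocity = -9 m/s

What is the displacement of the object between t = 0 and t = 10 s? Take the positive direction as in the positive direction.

Net displacement equals the area under the velocity-time graph (areas below the axis count negative).
0–6 s: -2 × 6 = -12 m
6–8 s: 8 × 2 = 16 m
8–10 s: -9 × 2 = -18 m
Net displacement = -14 m

-14 m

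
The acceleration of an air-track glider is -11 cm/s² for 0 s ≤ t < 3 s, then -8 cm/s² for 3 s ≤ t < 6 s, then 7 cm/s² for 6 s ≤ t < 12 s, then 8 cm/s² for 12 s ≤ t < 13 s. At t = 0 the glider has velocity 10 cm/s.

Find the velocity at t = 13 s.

3 cm/s

Δv equals the area under the a-t graph; then v = v₀ + Δv.
0–3 s: -11 × 3 = -33 cm/s
3–6 s: -8 × 3 = -24 cm/s
6–12 s: 7 × 6 = 42 cm/s
12–13 s: 8 × 1 = 8 cm/s
Δv = -7 cm/s, so v(13) = 10 + (-7) = 3 cm/s.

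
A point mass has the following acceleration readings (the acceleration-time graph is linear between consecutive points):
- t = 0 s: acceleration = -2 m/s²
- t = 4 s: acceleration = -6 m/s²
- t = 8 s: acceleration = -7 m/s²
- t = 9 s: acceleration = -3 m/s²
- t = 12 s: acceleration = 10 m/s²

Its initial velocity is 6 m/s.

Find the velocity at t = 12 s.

Δv equals the area under the a-t graph; then v = v₀ + Δv.
0–4 s: ½(-2 + -6)(4) = -16 m/s
4–8 s: ½(-6 + -7)(4) = -26 m/s
8–9 s: ½(-7 + -3)(1) = -5 m/s
9–12 s: ½(-3 + 10)(3) = 10.5 m/s
Δv = -36.5 m/s, so v(12) = 6 + (-36.5) = -30.5 m/s.

-30.5 m/s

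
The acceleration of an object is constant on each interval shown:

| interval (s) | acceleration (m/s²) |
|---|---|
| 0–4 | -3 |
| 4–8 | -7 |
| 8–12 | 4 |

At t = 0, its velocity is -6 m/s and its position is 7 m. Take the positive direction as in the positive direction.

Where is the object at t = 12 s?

-321 m

On each constant-a segment, Δv = aΔt and Δx = v₀Δt + ½aΔt²; chain segment to segment.
0–4 s: v starts -6 m/s; Δx = -6·4 + ½·-3·4² = -48 m; v ends -18 m/s.
4–8 s: v starts -18 m/s; Δx = -18·4 + ½·-7·4² = -128 m; v ends -46 m/s.
8–12 s: v starts -46 m/s; Δx = -46·4 + ½·4·4² = -152 m; v ends -30 m/s.
x(12) = 7 + Σ Δx = -321 m.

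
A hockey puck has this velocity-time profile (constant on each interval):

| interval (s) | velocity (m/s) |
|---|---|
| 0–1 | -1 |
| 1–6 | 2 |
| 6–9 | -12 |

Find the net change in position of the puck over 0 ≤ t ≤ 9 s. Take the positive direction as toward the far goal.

-27 m

Displacement is the signed area under the v-t curve.
0–1 s: -1 × 1 = -1 m
1–6 s: 2 × 5 = 10 m
6–9 s: -12 × 3 = -36 m
Net displacement = -27 m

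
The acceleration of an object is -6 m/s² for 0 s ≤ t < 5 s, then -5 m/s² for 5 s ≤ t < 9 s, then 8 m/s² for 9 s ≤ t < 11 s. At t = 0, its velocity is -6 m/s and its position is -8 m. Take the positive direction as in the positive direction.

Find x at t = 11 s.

On each constant-a segment, Δv = aΔt and Δx = v₀Δt + ½aΔt²; chain segment to segment.
0–5 s: v starts -6 m/s; Δx = -6·5 + ½·-6·5² = -105 m; v ends -36 m/s.
5–9 s: v starts -36 m/s; Δx = -36·4 + ½·-5·4² = -184 m; v ends -56 m/s.
9–11 s: v starts -56 m/s; Δx = -56·2 + ½·8·2² = -96 m; v ends -40 m/s.
x(11) = -8 + Σ Δx = -393 m.

-393 m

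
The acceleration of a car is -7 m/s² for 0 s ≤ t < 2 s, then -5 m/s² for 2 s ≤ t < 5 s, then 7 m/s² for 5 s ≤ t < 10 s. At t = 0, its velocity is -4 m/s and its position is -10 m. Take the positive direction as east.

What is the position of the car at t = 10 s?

On each constant-a segment, Δv = aΔt and Δx = v₀Δt + ½aΔt²; chain segment to segment.
0–2 s: v starts -4 m/s; Δx = -4·2 + ½·-7·2² = -22 m; v ends -18 m/s.
2–5 s: v starts -18 m/s; Δx = -18·3 + ½·-5·3² = -76.5 m; v ends -33 m/s.
5–10 s: v starts -33 m/s; Δx = -33·5 + ½·7·5² = -77.5 m; v ends 2 m/s.
x(10) = -10 + Σ Δx = -186 m.

-186 m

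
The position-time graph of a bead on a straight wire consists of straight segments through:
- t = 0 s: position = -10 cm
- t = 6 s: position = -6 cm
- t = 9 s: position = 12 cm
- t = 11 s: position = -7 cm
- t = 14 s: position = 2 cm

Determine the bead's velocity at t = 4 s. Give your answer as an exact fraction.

Velocity is the slope of the x-t graph on 0–6 s: (-6 − -10)/(6 − 0) = 2/3 cm/s.

2/3 cm/s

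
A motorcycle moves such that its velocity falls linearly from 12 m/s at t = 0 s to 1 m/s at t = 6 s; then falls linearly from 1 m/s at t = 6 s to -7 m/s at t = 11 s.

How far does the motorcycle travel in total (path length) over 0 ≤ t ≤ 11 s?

54.625 m

Distance (not displacement) is the total path length: add the absolute areas under v-t.
0–6 s: |½(12 + 1)(6)| = 39 m
6–11 s: v = 0 at t = 6.625 s; triangle areas 0.3125 + 15.3125 = 15.625 m
Total distance = 54.625 m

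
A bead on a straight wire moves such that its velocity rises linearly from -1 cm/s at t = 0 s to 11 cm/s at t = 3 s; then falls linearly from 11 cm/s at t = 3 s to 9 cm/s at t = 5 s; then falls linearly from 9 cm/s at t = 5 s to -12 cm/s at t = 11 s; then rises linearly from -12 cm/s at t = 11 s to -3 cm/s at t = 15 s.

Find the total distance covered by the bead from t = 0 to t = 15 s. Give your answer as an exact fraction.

Distance (not displacement) is the total path length: add the absolute areas under v-t.
0–3 s: v = 0 at t = 0.25 s; triangle areas 0.125 + 15.125 = 15.25 cm
3–5 s: |½(11 + 9)(2)| = 20 cm
5–11 s: v = 0 at t = 53/7 s; triangle areas 81/7 + 144/7 = 225/7 cm
11–15 s: |½(-12 + -3)(4)| = 30 cm
Total distance = 2727/28 cm

2727/28 cm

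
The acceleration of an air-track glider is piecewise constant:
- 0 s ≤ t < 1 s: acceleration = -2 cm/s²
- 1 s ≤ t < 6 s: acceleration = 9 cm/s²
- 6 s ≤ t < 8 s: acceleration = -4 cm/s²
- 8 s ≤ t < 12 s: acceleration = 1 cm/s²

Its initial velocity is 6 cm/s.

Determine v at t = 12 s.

45 cm/s

Δv equals the area under the a-t graph; then v = v₀ + Δv.
0–1 s: -2 × 1 = -2 cm/s
1–6 s: 9 × 5 = 45 cm/s
6–8 s: -4 × 2 = -8 cm/s
8–12 s: 1 × 4 = 4 cm/s
Δv = 39 cm/s, so v(12) = 6 + (39) = 45 cm/s.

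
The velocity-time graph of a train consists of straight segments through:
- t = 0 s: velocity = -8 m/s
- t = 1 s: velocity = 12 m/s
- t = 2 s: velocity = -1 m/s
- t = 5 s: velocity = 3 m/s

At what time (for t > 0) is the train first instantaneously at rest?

v changes sign on 0–1 s (from -8 to 12); the graph is linear there, so v = 0 at t = 0 + (8)·(1 − 0)/(12 − -8) = 0.4 s.

t = 0.4 s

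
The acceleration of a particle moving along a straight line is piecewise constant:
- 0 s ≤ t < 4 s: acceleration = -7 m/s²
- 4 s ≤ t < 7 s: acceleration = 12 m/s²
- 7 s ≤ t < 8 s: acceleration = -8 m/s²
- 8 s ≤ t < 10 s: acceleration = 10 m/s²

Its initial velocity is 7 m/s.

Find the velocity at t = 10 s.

27 m/s

Δv equals the area under the a-t graph; then v = v₀ + Δv.
0–4 s: -7 × 4 = -28 m/s
4–7 s: 12 × 3 = 36 m/s
7–8 s: -8 × 1 = -8 m/s
8–10 s: 10 × 2 = 20 m/s
Δv = 20 m/s, so v(10) = 7 + (20) = 27 m/s.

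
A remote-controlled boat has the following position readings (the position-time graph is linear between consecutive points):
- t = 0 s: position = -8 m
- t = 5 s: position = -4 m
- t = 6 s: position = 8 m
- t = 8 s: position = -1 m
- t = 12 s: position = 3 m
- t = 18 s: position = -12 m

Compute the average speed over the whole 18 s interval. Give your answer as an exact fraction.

22/9 m/s

Average speed = (total path length)/(elapsed time); on a piecewise-linear x-t graph the path length is Σ|Δx|.
0–5 s: |Δx| = |-4 − -8| = 4 m
5–6 s: |Δx| = |8 − -4| = 12 m
6–8 s: |Δx| = |-1 − 8| = 9 m
8–12 s: |Δx| = |3 − -1| = 4 m
12–18 s: |Δx| = |-12 − 3| = 15 m
Total path = 44 m; average speed = 44/18 = 22/9 m/s.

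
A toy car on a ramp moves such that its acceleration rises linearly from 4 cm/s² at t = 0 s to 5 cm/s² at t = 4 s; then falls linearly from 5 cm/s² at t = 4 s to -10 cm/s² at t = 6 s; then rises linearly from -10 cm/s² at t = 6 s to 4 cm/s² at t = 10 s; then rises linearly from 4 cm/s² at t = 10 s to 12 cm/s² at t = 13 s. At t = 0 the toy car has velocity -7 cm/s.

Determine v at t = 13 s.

18 cm/s

Δv equals the area under the a-t graph; then v = v₀ + Δv.
0–4 s: ½(4 + 5)(4) = 18 cm/s
4–6 s: ½(5 + -10)(2) = -5 cm/s
6–10 s: ½(-10 + 4)(4) = -12 cm/s
10–13 s: ½(4 + 12)(3) = 24 cm/s
Δv = 25 cm/s, so v(13) = -7 + (25) = 18 cm/s.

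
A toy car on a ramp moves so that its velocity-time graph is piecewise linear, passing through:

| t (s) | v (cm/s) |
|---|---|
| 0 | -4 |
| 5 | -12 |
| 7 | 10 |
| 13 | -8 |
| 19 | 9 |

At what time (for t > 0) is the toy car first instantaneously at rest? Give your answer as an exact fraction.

t = 67/11 s

v changes sign on 5–7 s (from -12 to 10); the graph is linear there, so v = 0 at t = 5 + (12)·(7 − 5)/(10 − -12) = 67/11 s.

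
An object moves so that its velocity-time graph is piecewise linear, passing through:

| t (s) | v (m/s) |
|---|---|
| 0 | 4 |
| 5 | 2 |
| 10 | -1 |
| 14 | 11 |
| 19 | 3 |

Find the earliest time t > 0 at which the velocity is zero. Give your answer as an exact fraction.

t = 25/3 s

v changes sign on 5–10 s (from 2 to -1); the graph is linear there, so v = 0 at t = 5 + (-2)·(10 − 5)/(-1 − 2) = 25/3 s.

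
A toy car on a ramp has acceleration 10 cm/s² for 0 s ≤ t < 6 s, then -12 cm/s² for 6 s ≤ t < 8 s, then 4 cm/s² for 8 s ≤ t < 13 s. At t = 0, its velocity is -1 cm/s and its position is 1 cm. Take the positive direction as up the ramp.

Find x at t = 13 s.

494 cm

On each constant-a segment, Δv = aΔt and Δx = v₀Δt + ½aΔt²; chain segment to segment.
0–6 s: v starts -1 cm/s; Δx = -1·6 + ½·10·6² = 174 cm; v ends 59 cm/s.
6–8 s: v starts 59 cm/s; Δx = 59·2 + ½·-12·2² = 94 cm; v ends 35 cm/s.
8–13 s: v starts 35 cm/s; Δx = 35·5 + ½·4·5² = 225 cm; v ends 55 cm/s.
x(13) = 1 + Σ Δx = 494 cm.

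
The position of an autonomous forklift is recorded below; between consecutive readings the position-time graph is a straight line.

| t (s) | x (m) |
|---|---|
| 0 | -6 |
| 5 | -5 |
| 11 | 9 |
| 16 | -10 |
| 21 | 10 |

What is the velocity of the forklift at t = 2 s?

Velocity is the slope of the x-t graph on 0–5 s: (-5 − -6)/(5 − 0) = 0.2 m/s.

0.2 m/s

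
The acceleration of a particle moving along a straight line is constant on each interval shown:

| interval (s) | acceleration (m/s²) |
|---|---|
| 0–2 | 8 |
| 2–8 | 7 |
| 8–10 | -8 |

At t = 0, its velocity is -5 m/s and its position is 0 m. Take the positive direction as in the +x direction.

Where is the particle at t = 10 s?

On each constant-a segment, Δv = aΔt and Δx = v₀Δt + ½aΔt²; chain segment to segment.
0–2 s: v starts -5 m/s; Δx = -5·2 + ½·8·2² = 6 m; v ends 11 m/s.
2–8 s: v starts 11 m/s; Δx = 11·6 + ½·7·6² = 192 m; v ends 53 m/s.
8–10 s: v starts 53 m/s; Δx = 53·2 + ½·-8·2² = 90 m; v ends 37 m/s.
x(10) = 0 + Σ Δx = 288 m.

288 m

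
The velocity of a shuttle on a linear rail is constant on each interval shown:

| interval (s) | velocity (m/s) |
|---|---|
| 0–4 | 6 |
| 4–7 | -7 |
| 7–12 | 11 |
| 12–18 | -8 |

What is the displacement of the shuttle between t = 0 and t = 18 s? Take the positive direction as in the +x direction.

10 m

Displacement is the signed area under the v-t curve.
0–4 s: 6 × 4 = 24 m
4–7 s: -7 × 3 = -21 m
7–12 s: 11 × 5 = 55 m
12–18 s: -8 × 6 = -48 m
Net displacement = 10 m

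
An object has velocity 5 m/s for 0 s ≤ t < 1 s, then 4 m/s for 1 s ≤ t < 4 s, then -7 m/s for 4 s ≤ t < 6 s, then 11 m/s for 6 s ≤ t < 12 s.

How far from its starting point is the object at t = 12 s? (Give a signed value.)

69 m

Net displacement equals the area under the velocity-time graph (areas below the axis count negative).
0–1 s: 5 × 1 = 5 m
1–4 s: 4 × 3 = 12 m
4–6 s: -7 × 2 = -14 m
6–12 s: 11 × 6 = 66 m
Net displacement = 69 m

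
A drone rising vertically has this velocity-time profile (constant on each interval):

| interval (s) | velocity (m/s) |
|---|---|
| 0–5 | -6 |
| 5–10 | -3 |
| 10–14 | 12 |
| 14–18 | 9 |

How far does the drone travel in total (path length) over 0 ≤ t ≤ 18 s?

129 m

Distance (not displacement) is the total path length: add the absolute areas under v-t.
0–5 s: |-6| × 5 = 30 m
5–10 s: |-3| × 5 = 15 m
10–14 s: |12| × 4 = 48 m
14–18 s: |9| × 4 = 36 m
Total distance = 129 m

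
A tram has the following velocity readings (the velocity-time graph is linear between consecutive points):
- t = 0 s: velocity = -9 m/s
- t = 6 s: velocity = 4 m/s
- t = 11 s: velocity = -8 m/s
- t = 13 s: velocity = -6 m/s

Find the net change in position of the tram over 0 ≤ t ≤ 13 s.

Net displacement equals the area under the velocity-time graph (areas below the axis count negative).
0–6 s: ½(-9 + 4)(6) = -15 m
6–11 s: ½(4 + -8)(5) = -10 m
11–13 s: ½(-8 + -6)(2) = -14 m
Net displacement = -39 m

-39 m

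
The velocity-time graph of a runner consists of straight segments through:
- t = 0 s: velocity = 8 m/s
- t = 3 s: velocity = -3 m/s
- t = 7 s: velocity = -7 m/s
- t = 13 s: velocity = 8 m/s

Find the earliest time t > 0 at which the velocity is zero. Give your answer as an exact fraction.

t = 24/11 s

v changes sign on 0–3 s (from 8 to -3); the graph is linear there, so v = 0 at t = 0 + (-8)·(3 − 0)/(-3 − 8) = 24/11 s.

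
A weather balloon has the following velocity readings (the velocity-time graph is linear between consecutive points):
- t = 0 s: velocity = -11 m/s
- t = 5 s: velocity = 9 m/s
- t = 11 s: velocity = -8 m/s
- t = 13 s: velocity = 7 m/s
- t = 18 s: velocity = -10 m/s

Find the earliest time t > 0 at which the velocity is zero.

t = 2.75 s

v changes sign on 0–5 s (from -11 to 9); the graph is linear there, so v = 0 at t = 0 + (11)·(5 − 0)/(9 − -11) = 2.75 s.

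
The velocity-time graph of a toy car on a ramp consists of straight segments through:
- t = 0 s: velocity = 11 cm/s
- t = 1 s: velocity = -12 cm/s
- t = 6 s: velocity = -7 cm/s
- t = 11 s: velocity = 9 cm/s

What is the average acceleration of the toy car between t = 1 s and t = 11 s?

2.1 cm/s²

Average acceleration = Δv/Δt = (9 − -12)/(11 − 1) = 2.1 cm/s².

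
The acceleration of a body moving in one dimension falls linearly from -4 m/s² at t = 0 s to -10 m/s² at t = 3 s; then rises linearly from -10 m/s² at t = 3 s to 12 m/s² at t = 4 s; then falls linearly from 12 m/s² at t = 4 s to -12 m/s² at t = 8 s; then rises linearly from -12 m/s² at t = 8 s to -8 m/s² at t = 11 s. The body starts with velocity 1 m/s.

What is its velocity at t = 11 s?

-49 m/s

Δv equals the area under the a-t graph; then v = v₀ + Δv.
0–3 s: ½(-4 + -10)(3) = -21 m/s
3–4 s: ½(-10 + 12)(1) = 1 m/s
4–8 s: ½(12 + -12)(4) = 0 m/s
8–11 s: ½(-12 + -8)(3) = -30 m/s
Δv = -50 m/s, so v(11) = 1 + (-50) = -49 m/s.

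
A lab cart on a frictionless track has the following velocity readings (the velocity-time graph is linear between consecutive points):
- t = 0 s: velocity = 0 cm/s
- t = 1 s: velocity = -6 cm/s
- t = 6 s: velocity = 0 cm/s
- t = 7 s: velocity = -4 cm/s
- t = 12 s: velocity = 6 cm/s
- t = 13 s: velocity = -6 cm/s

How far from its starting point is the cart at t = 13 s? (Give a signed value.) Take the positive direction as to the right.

-15 cm

Displacement is the signed area under the v-t curve.
0–1 s: ½(0 + -6)(1) = -3 cm
1–6 s: ½(-6 + 0)(5) = -15 cm
6–7 s: ½(0 + -4)(1) = -2 cm
7–12 s: ½(-4 + 6)(5) = 5 cm
12–13 s: ½(6 + -6)(1) = 0 cm
Net displacement = -15 cm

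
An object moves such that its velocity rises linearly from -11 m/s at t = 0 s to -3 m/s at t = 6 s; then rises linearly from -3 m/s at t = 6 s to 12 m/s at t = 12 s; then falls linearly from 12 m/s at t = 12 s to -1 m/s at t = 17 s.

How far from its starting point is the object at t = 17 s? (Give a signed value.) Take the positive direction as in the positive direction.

12.5 m

Displacement is the signed area under the v-t curve.
0–6 s: ½(-11 + -3)(6) = -42 m
6–12 s: ½(-3 + 12)(6) = 27 m
12–17 s: ½(12 + -1)(5) = 27.5 m
Net displacement = 12.5 m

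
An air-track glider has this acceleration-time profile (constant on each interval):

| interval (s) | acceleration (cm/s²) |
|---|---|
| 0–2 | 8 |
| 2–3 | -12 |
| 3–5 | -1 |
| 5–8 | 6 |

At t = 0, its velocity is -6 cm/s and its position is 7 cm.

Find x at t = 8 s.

On each constant-a segment, Δv = aΔt and Δx = v₀Δt + ½aΔt²; chain segment to segment.
0–2 s: v starts -6 cm/s; Δx = -6·2 + ½·8·2² = 4 cm; v ends 10 cm/s.
2–3 s: v starts 10 cm/s; Δx = 10·1 + ½·-12·1² = 4 cm; v ends -2 cm/s.
3–5 s: v starts -2 cm/s; Δx = -2·2 + ½·-1·2² = -6 cm; v ends -4 cm/s.
5–8 s: v starts -4 cm/s; Δx = -4·3 + ½·6·3² = 15 cm; v ends 14 cm/s.
x(8) = 7 + Σ Δx = 24 cm.

24 cm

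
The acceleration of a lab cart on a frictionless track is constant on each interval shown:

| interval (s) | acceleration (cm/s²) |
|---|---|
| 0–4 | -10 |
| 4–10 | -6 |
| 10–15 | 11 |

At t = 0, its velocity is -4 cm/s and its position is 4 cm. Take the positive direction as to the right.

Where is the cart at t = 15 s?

On each constant-a segment, Δv = aΔt and Δx = v₀Δt + ½aΔt²; chain segment to segment.
0–4 s: v starts -4 cm/s; Δx = -4·4 + ½·-10·4² = -96 cm; v ends -44 cm/s.
4–10 s: v starts -44 cm/s; Δx = -44·6 + ½·-6·6² = -372 cm; v ends -80 cm/s.
10–15 s: v starts -80 cm/s; Δx = -80·5 + ½·11·5² = -262.5 cm; v ends -25 cm/s.
x(15) = 4 + Σ Δx = -726.5 cm.

-726.5 cm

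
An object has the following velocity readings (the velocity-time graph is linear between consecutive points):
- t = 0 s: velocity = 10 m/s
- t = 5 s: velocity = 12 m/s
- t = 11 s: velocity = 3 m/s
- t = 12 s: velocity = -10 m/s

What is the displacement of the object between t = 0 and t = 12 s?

96.5 m

Net displacement equals the area under the velocity-time graph (areas below the axis count negative).
0–5 s: ½(10 + 12)(5) = 55 m
5–11 s: ½(12 + 3)(6) = 45 m
11–12 s: ½(3 + -10)(1) = -3.5 m
Net displacement = 96.5 m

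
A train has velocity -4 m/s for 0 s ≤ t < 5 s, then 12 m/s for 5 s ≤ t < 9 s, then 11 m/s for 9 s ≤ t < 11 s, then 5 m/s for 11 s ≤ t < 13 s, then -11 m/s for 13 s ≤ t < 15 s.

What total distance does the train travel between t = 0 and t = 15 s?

122 m

Distance (not displacement) is the total path length: add the absolute areas under v-t.
0–5 s: |-4| × 5 = 20 m
5–9 s: |12| × 4 = 48 m
9–11 s: |11| × 2 = 22 m
11–13 s: |5| × 2 = 10 m
13–15 s: |-11| × 2 = 22 m
Total distance = 122 m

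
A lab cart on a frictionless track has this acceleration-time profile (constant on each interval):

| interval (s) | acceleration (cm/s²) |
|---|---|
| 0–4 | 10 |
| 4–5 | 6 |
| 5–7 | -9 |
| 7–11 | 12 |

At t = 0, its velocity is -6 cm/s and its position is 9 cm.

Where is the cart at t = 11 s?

348 cm

On each constant-a segment, Δv = aΔt and Δx = v₀Δt + ½aΔt²; chain segment to segment.
0–4 s: v starts -6 cm/s; Δx = -6·4 + ½·10·4² = 56 cm; v ends 34 cm/s.
4–5 s: v starts 34 cm/s; Δx = 34·1 + ½·6·1² = 37 cm; v ends 40 cm/s.
5–7 s: v starts 40 cm/s; Δx = 40·2 + ½·-9·2² = 62 cm; v ends 22 cm/s.
7–11 s: v starts 22 cm/s; Δx = 22·4 + ½·12·4² = 184 cm; v ends 70 cm/s.
x(11) = 9 + Σ Δx = 348 cm.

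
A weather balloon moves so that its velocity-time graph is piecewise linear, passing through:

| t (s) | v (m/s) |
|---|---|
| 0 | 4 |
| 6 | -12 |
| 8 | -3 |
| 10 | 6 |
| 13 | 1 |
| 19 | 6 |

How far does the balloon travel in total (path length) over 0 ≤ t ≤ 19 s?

81.5 m

Distance (not displacement) is the total path length: add the absolute areas under v-t.
0–6 s: v = 0 at t = 1.5 s; triangle areas 3 + 27 = 30 m
6–8 s: |½(-12 + -3)(2)| = 15 m
8–10 s: v = 0 at t = 26/3 s; triangle areas 1 + 4 = 5 m
10–13 s: |½(6 + 1)(3)| = 10.5 m
13–19 s: |½(1 + 6)(6)| = 21 m
Total distance = 81.5 m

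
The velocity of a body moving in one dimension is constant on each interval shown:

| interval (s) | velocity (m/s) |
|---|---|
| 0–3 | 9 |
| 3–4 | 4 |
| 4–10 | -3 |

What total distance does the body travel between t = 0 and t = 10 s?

Distance (not displacement) is the total path length: add the absolute areas under v-t.
0–3 s: |9| × 3 = 27 m
3–4 s: |4| × 1 = 4 m
4–10 s: |-3| × 6 = 18 m
Total distance = 49 m

49 m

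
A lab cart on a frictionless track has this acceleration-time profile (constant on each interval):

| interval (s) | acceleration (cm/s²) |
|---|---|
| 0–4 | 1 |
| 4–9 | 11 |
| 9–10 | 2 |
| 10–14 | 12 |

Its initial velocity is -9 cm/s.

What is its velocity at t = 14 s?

Δv equals the area under the a-t graph; then v = v₀ + Δv.
0–4 s: 1 × 4 = 4 cm/s
4–9 s: 11 × 5 = 55 cm/s
9–10 s: 2 × 1 = 2 cm/s
10–14 s: 12 × 4 = 48 cm/s
Δv = 109 cm/s, so v(14) = -9 + (109) = 100 cm/s.

100 cm/s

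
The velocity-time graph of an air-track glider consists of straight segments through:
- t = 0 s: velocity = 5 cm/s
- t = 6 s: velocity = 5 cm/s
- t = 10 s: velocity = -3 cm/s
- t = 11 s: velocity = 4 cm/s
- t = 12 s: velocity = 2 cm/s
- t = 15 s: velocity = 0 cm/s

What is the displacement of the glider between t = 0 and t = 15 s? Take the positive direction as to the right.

40.5 cm

Net displacement equals the area under the velocity-time graph (areas below the axis count negative).
0–6 s: 5 × 6 = 30 cm
6–10 s: ½(5 + -3)(4) = 4 cm
10–11 s: ½(-3 + 4)(1) = 0.5 cm
11–12 s: ½(4 + 2)(1) = 3 cm
12–15 s: ½(2 + 0)(3) = 3 cm
Net displacement = 40.5 cm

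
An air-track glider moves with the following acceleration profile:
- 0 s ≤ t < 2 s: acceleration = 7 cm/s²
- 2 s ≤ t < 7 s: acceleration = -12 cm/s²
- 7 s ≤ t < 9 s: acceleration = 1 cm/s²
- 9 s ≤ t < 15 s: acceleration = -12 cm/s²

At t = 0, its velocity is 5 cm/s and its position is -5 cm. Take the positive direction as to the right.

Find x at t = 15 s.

-566 cm

On each constant-a segment, Δv = aΔt and Δx = v₀Δt + ½aΔt²; chain segment to segment.
0–2 s: v starts 5 cm/s; Δx = 5·2 + ½·7·2² = 24 cm; v ends 19 cm/s.
2–7 s: v starts 19 cm/s; Δx = 19·5 + ½·-12·5² = -55 cm; v ends -41 cm/s.
7–9 s: v starts -41 cm/s; Δx = -41·2 + ½·1·2² = -80 cm; v ends -39 cm/s.
9–15 s: v starts -39 cm/s; Δx = -39·6 + ½·-12·6² = -450 cm; v ends -111 cm/s.
x(15) = -5 + Σ Δx = -566 cm.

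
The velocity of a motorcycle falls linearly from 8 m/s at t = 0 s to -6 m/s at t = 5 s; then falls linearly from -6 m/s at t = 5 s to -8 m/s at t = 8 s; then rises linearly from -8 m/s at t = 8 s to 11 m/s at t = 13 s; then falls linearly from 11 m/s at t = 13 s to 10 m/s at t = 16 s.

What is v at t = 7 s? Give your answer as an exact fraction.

On 5–8 s the graph is linear from -6 to -8 m/s: v(7) = -6 + (-8 − -6)·(7 − 5)/(8 − 5) = -22/3 m/s.

-22/3 m/s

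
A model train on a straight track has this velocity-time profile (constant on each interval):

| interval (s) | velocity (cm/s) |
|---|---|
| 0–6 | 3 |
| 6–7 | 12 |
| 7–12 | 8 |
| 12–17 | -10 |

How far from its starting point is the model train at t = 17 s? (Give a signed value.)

Displacement is the signed area under the v-t curve.
0–6 s: 3 × 6 = 18 cm
6–7 s: 12 × 1 = 12 cm
7–12 s: 8 × 5 = 40 cm
12–17 s: -10 × 5 = -50 cm
Net displacement = 20 cm

20 cm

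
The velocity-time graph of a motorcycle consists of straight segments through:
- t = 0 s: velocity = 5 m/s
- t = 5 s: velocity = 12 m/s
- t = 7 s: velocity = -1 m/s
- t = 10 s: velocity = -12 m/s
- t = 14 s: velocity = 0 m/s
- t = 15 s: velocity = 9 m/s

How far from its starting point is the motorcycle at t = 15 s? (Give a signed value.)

Net displacement equals the area under the velocity-time graph (areas below the axis count negative).
0–5 s: ½(5 + 12)(5) = 42.5 m
5–7 s: ½(12 + -1)(2) = 11 m
7–10 s: ½(-1 + -12)(3) = -19.5 m
10–14 s: ½(-12 + 0)(4) = -24 m
14–15 s: ½(0 + 9)(1) = 4.5 m
Net displacement = 14.5 m

14.5 m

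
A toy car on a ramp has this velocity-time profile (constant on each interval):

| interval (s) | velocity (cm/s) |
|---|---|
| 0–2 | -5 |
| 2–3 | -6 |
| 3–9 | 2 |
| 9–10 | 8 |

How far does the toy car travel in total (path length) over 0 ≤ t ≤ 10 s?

36 cm

Total distance travelled is ∫|v| dt — sum the magnitudes of each area piece.
0–2 s: |-5| × 2 = 10 cm
2–3 s: |-6| × 1 = 6 cm
3–9 s: |2| × 6 = 12 cm
9–10 s: |8| × 1 = 8 cm
Total distance = 36 cm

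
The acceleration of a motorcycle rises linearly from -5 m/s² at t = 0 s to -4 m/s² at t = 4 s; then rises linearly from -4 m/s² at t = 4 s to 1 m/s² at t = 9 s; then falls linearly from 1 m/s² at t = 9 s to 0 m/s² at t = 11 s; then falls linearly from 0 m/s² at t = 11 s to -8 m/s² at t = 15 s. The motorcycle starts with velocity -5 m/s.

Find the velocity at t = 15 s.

Δv equals the area under the a-t graph; then v = v₀ + Δv.
0–4 s: ½(-5 + -4)(4) = -18 m/s
4–9 s: ½(-4 + 1)(5) = -7.5 m/s
9–11 s: ½(1 + 0)(2) = 1 m/s
11–15 s: ½(0 + -8)(4) = -16 m/s
Δv = -40.5 m/s, so v(15) = -5 + (-40.5) = -45.5 m/s.

-45.5 m/s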